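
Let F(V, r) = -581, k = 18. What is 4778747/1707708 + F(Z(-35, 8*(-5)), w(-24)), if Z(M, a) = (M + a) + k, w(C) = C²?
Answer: -987399601/1707708 ≈ -578.20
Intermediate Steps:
Z(M, a) = 18 + M + a (Z(M, a) = (M + a) + 18 = 18 + M + a)
4778747/1707708 + F(Z(-35, 8*(-5)), w(-24)) = 4778747/1707708 - 581 = -987399601/1707708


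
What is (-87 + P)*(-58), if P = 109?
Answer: -1276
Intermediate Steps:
(-87 + P)*(-58) = (-87 + 109)*(-58) = 22*(-58) = -1276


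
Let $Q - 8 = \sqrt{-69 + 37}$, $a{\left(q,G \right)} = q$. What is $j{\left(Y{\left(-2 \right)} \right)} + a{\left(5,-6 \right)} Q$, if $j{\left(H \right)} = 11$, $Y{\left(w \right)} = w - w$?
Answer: $51 + 20 i \sqrt{2} \approx 51.0 + 28.284 i$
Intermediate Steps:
$Y{\left(w \right)} = 0$
$Q = 8 + 4 i \sqrt{2}$ ($Q = 8 + \sqrt{-69 + 37} = 8 + \sqrt{-32} = 8 + 4 i \sqrt{2} \approx 8.0 + 5.6569 i$)
$j{\left(Y{\left(-2 \right)} \right)} + a{\left(5,-6 \right)} Q = 11 + 5 \left(8 + 4 i \sqrt{2}\right) = 11 + \left(40 + 20 i \sqrt{2}\right) = 51 + 20 i \sqrt{2}$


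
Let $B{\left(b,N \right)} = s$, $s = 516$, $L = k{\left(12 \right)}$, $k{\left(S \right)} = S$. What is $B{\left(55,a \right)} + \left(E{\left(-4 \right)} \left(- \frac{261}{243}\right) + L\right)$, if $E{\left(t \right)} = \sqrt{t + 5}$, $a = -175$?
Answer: $\frac{14227}{27} \approx 526.93$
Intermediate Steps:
$L = 12$
$E{\left(t \right)} = \sqrt{5 + t}$
$B{\left(b,N \right)} = 516$
$B{\left(55,a \right)} + \left(E{\left(-4 \right)} \left(- \frac{261}{243}\right) + L\right) = 516 + \left(\sqrt{5 - 4} \left(- \frac{261}{243}\right) + 12\right) = 516 + \left(\sqrt{1} \left(\left(-261\right) \frac{1}{243}\right) + 12\right) = 516 + \left(1 \left(- \frac{29}{27}\right) + 12\right) = 516 + \left(- \frac{29}{27} + 12\right) = 516 + \frac{295}{27} = \frac{14227}{27}$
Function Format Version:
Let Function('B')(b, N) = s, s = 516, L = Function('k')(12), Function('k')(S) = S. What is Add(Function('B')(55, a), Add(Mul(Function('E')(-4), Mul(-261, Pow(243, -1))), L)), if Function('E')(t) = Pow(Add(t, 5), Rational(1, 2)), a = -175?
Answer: Rational(14227, 27) ≈ 526.93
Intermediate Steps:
L = 12
Function('E')(t) = Pow(Add(5, t), Rational(1, 2))
Function('B')(b, N) = 516
Add(Function('B')(55, a), Add(Mul(Function('E')(-4), Mul(-261, Pow(243, -1))), L)) = Add(516, Add(Mul(Pow(Add(5, -4), Rational(1, 2)), Mul(-261, Pow(243, -1))), 12)) = Add(516, Add(Mul(Pow(1, Rational(1, 2)), Mul(-261, Rational(1, 243))), 12)) = Add(516, Add(Mul(1, Rational(-29, 27)), 12)) = Add(516, Add(Rational(-29, 27), 12)) = Add(516, Rational(295, 27)) = Rational(14227, 27)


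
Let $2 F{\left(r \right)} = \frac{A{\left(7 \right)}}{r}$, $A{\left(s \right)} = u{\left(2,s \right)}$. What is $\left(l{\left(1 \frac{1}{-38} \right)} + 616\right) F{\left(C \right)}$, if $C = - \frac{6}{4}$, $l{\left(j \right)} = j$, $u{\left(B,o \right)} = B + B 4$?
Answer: $- \frac{117035}{57} \approx -2053.2$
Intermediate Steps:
$u{\left(B,o \right)} = 5 B$ ($u{\left(B,o \right)} = B + 4 B = 5 B$)
$A{\left(s \right)} = 10$ ($A{\left(s \right)} = 5 \cdot 2 = 10$)
$C = - \frac{3}{2}$ ($C = \left(-6\right) \frac{1}{4} = - \frac{3}{2} \approx -1.5$)
$F{\left(r \right)} = \frac{5}{r}$ ($F{\left(r \right)} = \frac{10 \frac{1}{r}}{2} = \frac{5}{r}$)
$\left(l{\left(1 \frac{1}{-38} \right)} + 616\right) F{\left(C \right)} = \left(1 \frac{1}{-38} + 616\right) \frac{5}{- \frac{3}{2}} = \left(1 \left(- \frac{1}{38}\right) + 616\right) 5 \left(- \frac{2}{3}\right) = \left(- \frac{1}{38} + 616\right) \left(- \frac{10}{3}\right) = \frac{23407}{38} \left(- \frac{10}{3}\right) = - \frac{117035}{57}$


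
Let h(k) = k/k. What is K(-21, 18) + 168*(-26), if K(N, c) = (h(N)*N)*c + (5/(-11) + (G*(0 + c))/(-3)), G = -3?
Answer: -52013/11 ≈ -4728.5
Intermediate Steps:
h(k) = 1
K(N, c) = -5/11 + c + N*c (K(N, c) = (1*N)*c + (5/(-11) - 3*(0 + c)/(-3)) = N*c + (5*(-1/11) - 3*c*(-⅓)) = N*c + (-5/11 + c) = -5/11 + c + N*c)
K(-21, 18) + 168*(-26) = (-5/11 + 18 - 21*18) + 168*(-26) = (-5/11 + 18 - 378) - 4368 = -3965/11 - 4368 = -52013/11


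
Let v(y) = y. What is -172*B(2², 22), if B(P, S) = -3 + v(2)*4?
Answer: -860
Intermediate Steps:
B(P, S) = 5 (B(P, S) = -3 + 2*4 = -3 + 8 = 5)
-172*B(2², 22) = -172*5 = -860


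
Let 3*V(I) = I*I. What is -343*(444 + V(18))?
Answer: -189336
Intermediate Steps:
V(I) = I²/3 (V(I) = (I*I)/3 = I²/3)
-343*(444 + V(18)) = -343*(444 + (⅓)*18²) = -343*(444 + (⅓)*324) = -343*(444 + 108) = -343*552 = -189336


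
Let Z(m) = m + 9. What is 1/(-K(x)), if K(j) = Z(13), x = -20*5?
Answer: -1/22 ≈ -0.045455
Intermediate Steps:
Z(m) = 9 + m
x = -100
K(j) = 22 (K(j) = 9 + 13 = 22)
1/(-K(x)) = 1/(-1*22) = 1/(-22) = -1/22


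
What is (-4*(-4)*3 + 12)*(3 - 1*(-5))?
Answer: 480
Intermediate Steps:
(-4*(-4)*3 + 12)*(3 - 1*(-5)) = (16*3 + 12)*(3 + 5) = (48 + 12)*8 = 60*8 = 480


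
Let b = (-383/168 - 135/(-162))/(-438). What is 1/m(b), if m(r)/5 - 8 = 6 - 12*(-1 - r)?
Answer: 2044/266125 ≈ 0.0076806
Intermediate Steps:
b = 27/8176 (b = (-383*1/168 - 135*(-1/162))*(-1/438) = (-383/168 + ⅚)*(-1/438) = -81/56*(-1/438) = 27/8176 ≈ 0.0033023)
m(r) = 130 + 60*r (m(r) = 40 + 5*(6 - 12*(-1 - r)) = 40 + 5*(6 + (12 + 12*r)) = 40 + 5*(18 + 12*r) = 40 + (90 + 60*r) = 130 + 60*r)
1/m(b) = 1/(130 + 60*(27/8176)) = 1/(130 + 405/2044) = 1/(266125/2044) = 2044/266125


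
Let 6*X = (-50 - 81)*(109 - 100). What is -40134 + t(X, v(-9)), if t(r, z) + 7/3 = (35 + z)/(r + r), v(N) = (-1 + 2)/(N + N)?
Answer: -283925051/7074 ≈ -40136.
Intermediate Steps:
v(N) = 1/(2*N)
X = -393/2 (X = ((-50 - 81)*(109 - 100))/6 = (-131*9)/6 = (⅙)*(-1179) = -393/2 ≈ -196.50)
t(r, z) = -7/3 + (35 + z)/(2*r) (t(r, z) = -7/3 + (35 + z)/(r + r) = -7/3 + (35 + z)/((2*r)) = -7/3 + (35 + z)*(1/(2*r)) = -7/3 + (35 + z)/(2*r))
-40134 + t(X, v(-9)) = -40134 + (105 - 14*(-393/2) + 3*((½)/(-9)))/(6*(-393/2)) = -40134 + (⅙)*(-2/393)*(105 + 2751 + 3*((½)*(-⅑))) = -40134 + (⅙)*(-2/393)*(105 + 2751 + 3*(-1/18)) = -40134 + (⅙)*(-2/393)*(105 + 2751 - ⅙) = -40134 + (⅙)*(-2/393)*(17135/6) = -40134 - 17135/7074 = -283925051/7074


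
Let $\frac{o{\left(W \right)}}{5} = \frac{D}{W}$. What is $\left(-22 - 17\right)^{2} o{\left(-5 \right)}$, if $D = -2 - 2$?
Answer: $6084$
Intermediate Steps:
$D = -4$ ($D = -2 - 2 = -4$)
$o{\left(W \right)} = - \frac{20}{W}$ ($o{\left(W \right)} = 5 \left(- \frac{4}{W}\right) = - \frac{20}{W}$)
$\left(-22 - 17\right)^{2} o{\left(-5 \right)} = \left(-22 - 17\right)^{2} \left(- \frac{20}{-5}\right) = \left(-39\right)^{2} \left(\left(-20\right) \left(- \frac{1}{5}\right)\right) = 1521 \cdot 4 = 6084$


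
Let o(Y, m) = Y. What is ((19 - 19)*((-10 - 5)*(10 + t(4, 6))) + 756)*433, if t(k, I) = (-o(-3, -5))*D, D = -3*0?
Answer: 327348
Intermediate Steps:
D = 0
t(k, I) = 0 (t(k, I) = -1*(-3)*0 = 3*0 = 0)
((19 - 19)*((-10 - 5)*(10 + t(4, 6))) + 756)*433 = ((19 - 19)*((-10 - 5)*(10 + 0)) + 756)*433 = (0*(-15*10) + 756)*433 = (0*(-150) + 756)*433 = (0 + 756)*433 = 756*433 = 327348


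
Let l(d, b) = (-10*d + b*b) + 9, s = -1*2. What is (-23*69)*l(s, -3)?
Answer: -60306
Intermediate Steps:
s = -2
l(d, b) = 9 + b**2 - 10*d (l(d, b) = (-10*d + b**2) + 9 = (b**2 - 10*d) + 9 = 9 + b**2 - 10*d)
(-23*69)*l(s, -3) = (-23*69)*(9 + (-3)**2 - 10*(-2)) = -1587*(9 + 9 + 20) = -1587*38 = -60306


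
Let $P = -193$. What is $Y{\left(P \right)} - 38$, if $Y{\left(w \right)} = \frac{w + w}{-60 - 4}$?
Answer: $- \frac{1023}{32} \approx -31.969$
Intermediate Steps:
$Y{\left(w \right)} = - \frac{w}{32}$ ($Y{\left(w \right)} = \frac{2 w}{-64} = 2 w \left(- \frac{1}{64}\right) = - \frac{w}{32}$)
$Y{\left(P \right)} - 38 = \left(- \frac{1}{32}\right) \left(-193\right) - 38 = \frac{193}{32} - 38 = - \frac{1023}{32}$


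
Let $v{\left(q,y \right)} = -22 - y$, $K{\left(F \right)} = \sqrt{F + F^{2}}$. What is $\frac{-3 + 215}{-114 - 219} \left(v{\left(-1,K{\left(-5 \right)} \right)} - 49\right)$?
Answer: $\frac{15052}{333} + \frac{424 \sqrt{5}}{333} \approx 48.048$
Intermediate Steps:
$\frac{-3 + 215}{-114 - 219} \left(v{\left(-1,K{\left(-5 \right)} \right)} - 49\right) = \frac{-3 + 215}{-114 - 219} \left(\left(-22 - \sqrt{- 5 \left(1 - 5\right)}\right) - 49\right) = \frac{212}{-333} \left(\left(-22 - \sqrt{\left(-5\right) \left(-4\right)}\right) - 49\right) = 212 \left(- \frac{1}{333}\right) \left(\left(-22 - \sqrt{20}\right) - 49\right) = - \frac{212 \left(\left(-22 - 2 \sqrt{5}\right) - 49\right)}{333} = - \frac{212 \left(-71 - 2 \sqrt{5}\right)}{333} = \frac{15052}{333} + \frac{424 \sqrt{5}}{333}$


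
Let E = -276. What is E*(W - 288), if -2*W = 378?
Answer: 131652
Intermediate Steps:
W = -189 (W = -1/2*378 = -189)
E*(W - 288) = -276*(-189 - 288) = -276*(-477) = 131652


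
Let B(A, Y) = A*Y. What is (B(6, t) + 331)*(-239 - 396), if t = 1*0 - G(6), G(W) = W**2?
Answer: -73025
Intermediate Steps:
t = -36 (t = 1*0 - 1*6**2 = 0 - 1*36 = 0 - 36 = -36)
(B(6, t) + 331)*(-239 - 396) = (6*(-36) + 331)*(-239 - 396) = (-216 + 331)*(-635) = 115*(-635) = -73025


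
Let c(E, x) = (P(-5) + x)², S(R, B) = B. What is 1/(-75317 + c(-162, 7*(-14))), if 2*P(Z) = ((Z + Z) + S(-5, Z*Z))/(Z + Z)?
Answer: -16/1049047 ≈ -1.5252e-5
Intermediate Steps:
P(Z) = (Z² + 2*Z)/(4*Z) (P(Z) = (((Z + Z) + Z*Z)/(Z + Z))/2 = ((2*Z + Z²)/((2*Z)))/2 = ((Z² + 2*Z)*(1/(2*Z)))/2 = ((Z² + 2*Z)/(2*Z))/2 = (Z² + 2*Z)/(4*Z))
c(E, x) = (-¾ + x)² (c(E, x) = ((½ + (¼)*(-5)) + x)² = ((½ - 5/4) + x)² = (-¾ + x)²)
1/(-75317 + c(-162, 7*(-14))) = 1/(-75317 + (-3 + 4*(7*(-14)))²/16) = 1/(-75317 + (-3 + 4*(-98))²/16) = 1/(-75317 + (-3 - 392)²/16) = 1/(-75317 + (1/16)*(-395)²) = 1/(-75317 + (1/16)*156025) = 1/(-75317 + 156025/16) = 1/(-1049047/16) = -16/1049047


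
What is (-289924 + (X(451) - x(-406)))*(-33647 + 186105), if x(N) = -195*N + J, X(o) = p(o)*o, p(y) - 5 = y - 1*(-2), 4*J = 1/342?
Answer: -16949460902021/684 ≈ -2.4780e+10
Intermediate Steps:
J = 1/1368 (J = (¼)/342 = (¼)*(1/342) = 1/1368 ≈ 0.00073099)
p(y) = 7 + y (p(y) = 5 + (y - 1*(-2)) = 5 + (y + 2) = 5 + (2 + y) = 7 + y)
X(o) = o*(7 + o) (X(o) = (7 + o)*o = o*(7 + o))
x(N) = 1/1368 - 195*N (x(N) = -195*N + 1/1368 = 1/1368 - 195*N)
(-289924 + (X(451) - x(-406)))*(-33647 + 186105) = (-289924 + (451*(7 + 451) - (1/1368 - 195*(-406))))*(-33647 + 186105) = (-289924 + (451*458 - (1/1368 + 79170)))*152458 = (-289924 + (206558 - 1*108304561/1368))*152458 = (-289924 + (206558 - 108304561/1368))*152458 = (-289924 + 174266783/1368)*152458 = -222349249/1368*152458 = -16949460902021/684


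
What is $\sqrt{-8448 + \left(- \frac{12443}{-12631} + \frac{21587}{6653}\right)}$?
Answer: $\frac{6 i \sqrt{1656320666823174869}}{84034043} \approx 91.89 i$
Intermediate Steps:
$\sqrt{-8448 + \left(- \frac{12443}{-12631} + \frac{21587}{6653}\right)} = \sqrt{-8448 + \left(\left(-12443\right) \left(- \frac{1}{12631}\right) + 21587 \cdot \frac{1}{6653}\right)} = \sqrt{-8448 + \left(\frac{12443}{12631} + \frac{21587}{6653}\right)} = \sqrt{-8448 + \frac{355448676}{84034043}} = \sqrt{- \frac{709564146588}{84034043}} = \frac{6 i \sqrt{1656320666823174869}}{84034043}$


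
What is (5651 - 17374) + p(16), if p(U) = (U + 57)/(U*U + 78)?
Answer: -3915409/334 ≈ -11723.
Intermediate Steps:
p(U) = (57 + U)/(78 + U²) (p(U) = (57 + U)/(U² + 78) = (57 + U)/(78 + U²))
(5651 - 17374) + p(16) = (5651 - 17374) + (57 + 16)/(78 + 16²) = -11723 + 73/(78 + 256) = -11723 + 73/334 = -3915409/334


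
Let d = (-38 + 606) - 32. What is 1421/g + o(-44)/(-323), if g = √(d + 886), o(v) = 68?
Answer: -4/19 + 1421*√158/474 ≈ 37.472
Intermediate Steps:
d = 536 (d = 568 - 32 = 536)
g = 3*√158 (g = √(536 + 886) = √1422 = 3*√158 ≈ 37.709)
1421/g + o(-44)/(-323) = 1421/((3*√158)) + 68/(-323) = 1421*(√158/474) + 68*(-1/323) = 1421*√158/474 - 4/19 = -4/19 + 1421*√158/474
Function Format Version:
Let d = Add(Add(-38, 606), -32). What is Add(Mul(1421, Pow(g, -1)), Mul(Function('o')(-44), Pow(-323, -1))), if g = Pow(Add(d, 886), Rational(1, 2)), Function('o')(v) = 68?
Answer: Add(Rational(-4, 19), Mul(Rational(1421, 474), Pow(158, Rational(1, 2)))) ≈ 37.472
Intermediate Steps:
d = 536 (d = Add(568, -32) = 536)
g = Mul(3, Pow(158, Rational(1, 2))) (g = Pow(Add(536, 886), Rational(1, 2)) = Pow(1422, Rational(1, 2)) = Mul(3, Pow(158, Rational(1, 2))) ≈ 37.709)
Add(Mul(1421, Pow(g, -1)), Mul(Function('o')(-44), Pow(-323, -1))) = Add(Mul(1421, Pow(Mul(3, Pow(158, Rational(1, 2))), -1)), Mul(68, Pow(-323, -1))) = Add(Mul(1421, Mul(Rational(1, 474), Pow(158, Rational(1, 2)))), Mul(68, Rational(-1, 323))) = Add(Mul(Rational(1421, 474), Pow(158, Rational(1, 2))), Rational(-4, 19)) = Add(Rational(-4, 19), Mul(Rational(1421, 474), Pow(158, Rational(1, 2))))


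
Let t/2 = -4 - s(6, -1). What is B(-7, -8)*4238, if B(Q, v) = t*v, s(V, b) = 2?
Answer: 406848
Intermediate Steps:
t = -12 (t = 2*(-4 - 1*2) = 2*(-4 - 2) = 2*(-6) = -12)
B(Q, v) = -12*v
B(-7, -8)*4238 = -12*(-8)*4238 = 96*4238 = 406848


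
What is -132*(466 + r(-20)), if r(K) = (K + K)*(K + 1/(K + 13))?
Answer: -1175064/7 ≈ -1.6787e+5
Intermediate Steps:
r(K) = 2*K*(K + 1/(13 + K)) (r(K) = (2*K)*(K + 1/(13 + K)) = 2*K*(K + 1/(13 + K)))
-132*(466 + r(-20)) = -132*(466 + 2*(-20)*(1 + (-20)**2 + 13*(-20))/(13 - 20)) = -132*(466 + 2*(-20)*(1 + 400 - 260)/(-7)) = -132*(466 + 2*(-20)*(-1/7)*141) = -132*(466 + 5640/7) = -132*8902/7 = -1175064/7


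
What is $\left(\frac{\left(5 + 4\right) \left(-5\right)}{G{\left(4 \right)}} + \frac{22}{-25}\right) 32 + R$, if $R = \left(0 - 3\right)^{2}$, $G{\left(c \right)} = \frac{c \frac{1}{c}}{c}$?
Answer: $- \frac{144479}{25} \approx -5779.2$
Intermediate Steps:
$G{\left(c \right)} = \frac{1}{c}$ ($G{\left(c \right)} = 1 \frac{1}{c} = \frac{1}{c}$)
$R = 9$ ($R = \left(-3\right)^{2} = 9$)
$\left(\frac{\left(5 + 4\right) \left(-5\right)}{G{\left(4 \right)}} + \frac{22}{-25}\right) 32 + R = \left(\frac{\left(5 + 4\right) \left(-5\right)}{\frac{1}{4}} + \frac{22}{-25}\right) 32 + 9 = \left(9 \left(-5\right) \frac{1}{\frac{1}{4}} + 22 \left(- \frac{1}{25}\right)\right) 32 + 9 = \left(\left(-45\right) 4 - \frac{22}{25}\right) 32 + 9 = \left(-180 - \frac{22}{25}\right) 32 + 9 = \left(- \frac{4522}{25}\right) 32 + 9 = - \frac{144704}{25} + 9 = - \frac{144479}{25}$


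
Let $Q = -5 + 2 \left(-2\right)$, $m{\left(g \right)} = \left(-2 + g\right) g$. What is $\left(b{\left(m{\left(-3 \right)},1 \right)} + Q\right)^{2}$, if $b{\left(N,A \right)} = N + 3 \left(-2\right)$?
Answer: $0$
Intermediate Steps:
$m{\left(g \right)} = g \left(-2 + g\right)$
$Q = -9$ ($Q = -5 - 4 = -9$)
$b{\left(N,A \right)} = -6 + N$ ($b{\left(N,A \right)} = N - 6 = -6 + N$)
$\left(b{\left(m{\left(-3 \right)},1 \right)} + Q\right)^{2} = \left(\left(-6 - 3 \left(-2 - 3\right)\right) - 9\right)^{2} = \left(\left(-6 - -15\right) - 9\right)^{2} = \left(\left(-6 + 15\right) - 9\right)^{2} = \left(9 - 9\right)^{2} = 0^{2} = 0$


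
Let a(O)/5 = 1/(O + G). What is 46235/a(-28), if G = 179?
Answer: 1396297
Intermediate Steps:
a(O) = 5/(179 + O) (a(O) = 5/(O + 179) = 5/(179 + O))
46235/a(-28) = 46235/((5/(179 - 28))) = 46235/((5/151)) = 46235/((5*(1/151))) = 46235/(5/151) = 46235*(151/5) = 1396297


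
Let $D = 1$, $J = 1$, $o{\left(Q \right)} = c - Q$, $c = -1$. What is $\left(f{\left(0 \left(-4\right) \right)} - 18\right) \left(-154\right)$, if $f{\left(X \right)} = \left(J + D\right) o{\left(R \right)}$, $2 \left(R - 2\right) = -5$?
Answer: $2926$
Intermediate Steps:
$R = - \frac{1}{2}$ ($R = 2 + \frac{1}{2} \left(-5\right) = 2 - \frac{5}{2} = - \frac{1}{2} \approx -0.5$)
$o{\left(Q \right)} = -1 - Q$
$f{\left(X \right)} = -1$ ($f{\left(X \right)} = \left(1 + 1\right) \left(-1 - - \frac{1}{2}\right) = 2 \left(-1 + \frac{1}{2}\right) = 2 \left(- \frac{1}{2}\right) = -1$)
$\left(f{\left(0 \left(-4\right) \right)} - 18\right) \left(-154\right) = \left(-1 - 18\right) \left(-154\right) = \left(-19\right) \left(-154\right) = 2926$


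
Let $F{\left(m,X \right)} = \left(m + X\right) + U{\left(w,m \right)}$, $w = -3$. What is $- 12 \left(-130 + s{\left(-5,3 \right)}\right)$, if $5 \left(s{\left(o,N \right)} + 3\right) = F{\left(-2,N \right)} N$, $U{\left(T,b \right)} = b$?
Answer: $\frac{8016}{5} \approx 1603.2$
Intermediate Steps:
$F{\left(m,X \right)} = X + 2 m$ ($F{\left(m,X \right)} = \left(m + X\right) + m = \left(X + m\right) + m = X + 2 m$)
$s{\left(o,N \right)} = -3 + \frac{N \left(-4 + N\right)}{5}$ ($s{\left(o,N \right)} = -3 + \frac{\left(N + 2 \left(-2\right)\right) N}{5} = -3 + \frac{\left(N - 4\right) N}{5} = -3 + \frac{\left(-4 + N\right) N}{5} = -3 + \frac{N \left(-4 + N\right)}{5}$)
$- 12 \left(-130 + s{\left(-5,3 \right)}\right) = - 12 \left(-130 - \left(3 - \frac{3 \left(-4 + 3\right)}{5}\right)\right) = - 12 \left(-130 - \left(3 - - \frac{3}{5}\right)\right) = - 12 \left(-130 - \frac{18}{5}\right) = \left(-12\right) \left(- \frac{668}{5}\right) = \frac{8016}{5}$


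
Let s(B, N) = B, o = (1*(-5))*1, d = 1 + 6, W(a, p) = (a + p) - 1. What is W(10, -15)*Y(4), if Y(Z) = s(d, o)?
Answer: -42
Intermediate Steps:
W(a, p) = -1 + a + p
d = 7
o = -5 (o = -5*1 = -5)
Y(Z) = 7
W(10, -15)*Y(4) = (-1 + 10 - 15)*7 = -6*7 = -42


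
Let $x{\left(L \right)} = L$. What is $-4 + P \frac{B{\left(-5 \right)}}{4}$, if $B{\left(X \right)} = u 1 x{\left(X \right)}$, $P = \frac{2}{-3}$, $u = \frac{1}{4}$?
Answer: $- \frac{91}{24} \approx -3.7917$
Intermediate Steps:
$u = \frac{1}{4} \approx 0.25$
$P = - \frac{2}{3}$ ($P = 2 \left(- \frac{1}{3}\right) = - \frac{2}{3} \approx -0.66667$)
$B{\left(X \right)} = \frac{X}{4}$ ($B{\left(X \right)} = \frac{1}{4} \cdot 1 X = \frac{X}{4}$)
$-4 + P \frac{B{\left(-5 \right)}}{4} = -4 - \frac{2 \frac{\frac{1}{4} \left(-5\right)}{4}}{3} = -4 - \frac{2 \left(\left(- \frac{5}{4}\right) \frac{1}{4}\right)}{3} = -4 - - \frac{5}{24} = -4 + \frac{5}{24} = - \frac{91}{24}$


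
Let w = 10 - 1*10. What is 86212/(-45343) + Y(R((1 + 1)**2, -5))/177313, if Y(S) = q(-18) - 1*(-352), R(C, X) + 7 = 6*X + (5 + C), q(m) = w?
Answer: -15270547620/8039903359 ≈ -1.8993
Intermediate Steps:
w = 0 (w = 10 - 10 = 0)
q(m) = 0
R(C, X) = -2 + C + 6*X (R(C, X) = -7 + (6*X + (5 + C)) = -7 + (5 + C + 6*X) = -2 + C + 6*X)
Y(S) = 352 (Y(S) = 0 - 1*(-352) = 0 + 352 = 352)
86212/(-45343) + Y(R((1 + 1)**2, -5))/177313 = 86212/(-45343) + 352/177313 = 86212*(-1/45343) + 352*(1/177313) = -86212/45343 + 352/177313 = -15270547620/8039903359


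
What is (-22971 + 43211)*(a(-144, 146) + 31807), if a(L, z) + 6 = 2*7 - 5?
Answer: 643834400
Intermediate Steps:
a(L, z) = 3 (a(L, z) = -6 + (2*7 - 5) = -6 + (14 - 5) = -6 + 9 = 3)
(-22971 + 43211)*(a(-144, 146) + 31807) = (-22971 + 43211)*(3 + 31807) = 20240*31810 = 643834400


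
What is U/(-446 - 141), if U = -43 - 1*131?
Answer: 174/587 ≈ 0.29642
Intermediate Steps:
U = -174 (U = -43 - 131 = -174)
U/(-446 - 141) = -174/(-446 - 141) = -174/(-587) = -174*(-1/587) = 174/587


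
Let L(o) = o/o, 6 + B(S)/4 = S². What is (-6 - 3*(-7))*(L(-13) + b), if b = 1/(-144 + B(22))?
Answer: 26535/1768 ≈ 15.008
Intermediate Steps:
B(S) = -24 + 4*S²
L(o) = 1
b = 1/1768 (b = 1/(-144 + (-24 + 4*22²)) = 1/(-144 + (-24 + 4*484)) = 1/(-144 + (-24 + 1936)) = 1/(-144 + 1912) = 1/1768 ≈ 0.00056561)
(-6 - 3*(-7))*(L(-13) + b) = (-6 - 3*(-7))*(1 + 1/1768) = (-6 + 21)*(1769/1768) = 15*(1769/1768) = 26535/1768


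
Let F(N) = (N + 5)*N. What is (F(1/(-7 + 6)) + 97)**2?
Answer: 8649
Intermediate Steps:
F(N) = N*(5 + N) (F(N) = (5 + N)*N = N*(5 + N))
(F(1/(-7 + 6)) + 97)**2 = ((5 + 1/(-7 + 6))/(-7 + 6) + 97)**2 = ((5 + 1/(-1))/(-1) + 97)**2 = (-(5 - 1) + 97)**2 = (-1*4 + 97)**2 = (-4 + 97)**2 = 93**2 = 8649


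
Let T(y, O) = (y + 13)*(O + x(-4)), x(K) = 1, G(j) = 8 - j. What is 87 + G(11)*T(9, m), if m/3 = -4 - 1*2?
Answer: 1209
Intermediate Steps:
m = -18 (m = 3*(-4 - 1*2) = 3*(-4 - 2) = 3*(-6) = -18)
T(y, O) = (1 + O)*(13 + y) (T(y, O) = (y + 13)*(O + 1) = (13 + y)*(1 + O) = (1 + O)*(13 + y))
87 + G(11)*T(9, m) = 87 + (8 - 1*11)*(13 + 9 + 13*(-18) - 18*9) = 87 + (8 - 11)*(13 + 9 - 234 - 162) = 87 - 3*(-374) = 87 + 1122 = 1209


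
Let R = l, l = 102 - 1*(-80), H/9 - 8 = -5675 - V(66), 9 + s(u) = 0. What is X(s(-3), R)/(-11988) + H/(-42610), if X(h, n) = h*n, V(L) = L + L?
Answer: 9659179/7094565 ≈ 1.3615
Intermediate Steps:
V(L) = 2*L
s(u) = -9 (s(u) = -9 + 0 = -9)
H = -52191 (H = 72 + 9*(-5675 - 2*66) = 72 + 9*(-5675 - 1*132) = 72 + 9*(-5675 - 132) = 72 + 9*(-5807) = 72 - 52263 = -52191)
l = 182 (l = 102 + 80 = 182)
R = 182
X(s(-3), R)/(-11988) + H/(-42610) = -9*182/(-11988) - 52191/(-42610) = -1638*(-1/11988) - 52191*(-1/42610) = 91/666 + 52191/42610 = 9659179/7094565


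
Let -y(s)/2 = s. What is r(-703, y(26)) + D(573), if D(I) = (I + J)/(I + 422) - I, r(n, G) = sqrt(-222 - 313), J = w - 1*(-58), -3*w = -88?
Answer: -1708424/2985 + I*sqrt(535) ≈ -572.34 + 23.13*I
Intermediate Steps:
w = 88/3 (w = -1/3*(-88) = 88/3 ≈ 29.333)
J = 262/3 (J = 88/3 - 1*(-58) = 88/3 + 58 = 262/3 ≈ 87.333)
y(s) = -2*s
r(n, G) = I*sqrt(535) (r(n, G) = sqrt(-535) = I*sqrt(535))
D(I) = -I + (262/3 + I)/(422 + I) (D(I) = (I + 262/3)/(I + 422) - I = (262/3 + I)/(422 + I) - I = -I + (262/3 + I)/(422 + I))
r(-703, y(26)) + D(573) = I*sqrt(535) + (262/3 - 1*573**2 - 421*573)/(422 + 573) = I*sqrt(535) + (262/3 - 1*328329 - 241233)/995 = I*sqrt(535) + (262/3 - 328329 - 241233)/995 = I*sqrt(535) + (1/995)*(-1708424/3) = I*sqrt(535) - 1708424/2985 = -1708424/2985 + I*sqrt(535)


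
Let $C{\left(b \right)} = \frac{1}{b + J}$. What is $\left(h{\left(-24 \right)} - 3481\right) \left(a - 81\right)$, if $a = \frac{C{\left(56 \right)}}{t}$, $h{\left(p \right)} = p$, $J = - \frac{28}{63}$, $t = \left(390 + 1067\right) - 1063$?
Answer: $\frac{11185850691}{39400} \approx 2.8391 \cdot 10^{5}$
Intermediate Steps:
$t = 394$ ($t = 1457 - 1063 = 394$)
$J = - \frac{4}{9}$ ($J = \left(-28\right) \frac{1}{63} = - \frac{4}{9} \approx -0.44444$)
$C{\left(b \right)} = \frac{1}{- \frac{4}{9} + b}$ ($C{\left(b \right)} = \frac{1}{b - \frac{4}{9}} = \frac{1}{- \frac{4}{9} + b}$)
$a = \frac{9}{197000}$ ($a = \frac{9 \frac{1}{-4 + 9 \cdot 56}}{394} = \frac{9}{-4 + 504} \cdot \frac{1}{394} = \frac{9}{500} \cdot \frac{1}{394} = \frac{9}{197000} \approx 4.5685 \cdot 10^{-5}$)
$\left(h{\left(-24 \right)} - 3481\right) \left(a - 81\right) = \left(-24 - 3481\right) \left(\frac{9}{197000} - 81\right) = \left(-3505\right) \left(- \frac{15956991}{197000}\right) = \frac{11185850691}{39400}$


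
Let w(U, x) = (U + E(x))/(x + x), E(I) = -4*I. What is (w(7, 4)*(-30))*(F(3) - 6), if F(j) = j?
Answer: -405/4 ≈ -101.25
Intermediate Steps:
w(U, x) = (U - 4*x)/(2*x) (w(U, x) = (U - 4*x)/(x + x) = (U - 4*x)/((2*x)) = (U - 4*x)*(1/(2*x)) = (U - 4*x)/(2*x))
(w(7, 4)*(-30))*(F(3) - 6) = ((-2 + (½)*7/4)*(-30))*(3 - 6) = ((-2 + (½)*7*(¼))*(-30))*(-3) = ((-2 + 7/8)*(-30))*(-3) = -9/8*(-30)*(-3) = (135/4)*(-3) = -405/4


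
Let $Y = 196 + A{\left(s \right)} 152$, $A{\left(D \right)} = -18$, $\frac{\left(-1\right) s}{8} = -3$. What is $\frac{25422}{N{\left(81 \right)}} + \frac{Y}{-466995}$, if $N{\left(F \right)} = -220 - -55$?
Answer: $- \frac{791435186}{5136945} \approx -154.07$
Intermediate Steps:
$s = 24$ ($s = \left(-8\right) \left(-3\right) = 24$)
$N{\left(F \right)} = -165$ ($N{\left(F \right)} = -220 + 55 = -165$)
$Y = -2540$ ($Y = 196 - 2736 = -2540$)
$\frac{25422}{N{\left(81 \right)}} + \frac{Y}{-466995} = \frac{25422}{-165} - \frac{2540}{-466995} = 25422 \left(- \frac{1}{165}\right) - - \frac{508}{93399} = - \frac{8474}{55} + \frac{508}{93399} = - \frac{791435186}{5136945}$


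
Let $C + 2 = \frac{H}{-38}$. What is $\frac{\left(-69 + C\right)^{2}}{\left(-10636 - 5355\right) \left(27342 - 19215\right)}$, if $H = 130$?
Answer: $- \frac{285628}{6702163911} \approx -4.2617 \cdot 10^{-5}$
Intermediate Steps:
$C = - \frac{103}{19}$ ($C = -2 + \frac{130}{-38} = -2 + 130 \left(- \frac{1}{38}\right) = -2 - \frac{65}{19} = - \frac{103}{19} \approx -5.4211$)
$\frac{\left(-69 + C\right)^{2}}{\left(-10636 - 5355\right) \left(27342 - 19215\right)} = \frac{\left(-69 - \frac{103}{19}\right)^{2}}{\left(-10636 - 5355\right) \left(27342 - 19215\right)} = \frac{\left(- \frac{1414}{19}\right)^{2}}{\left(-15991\right) 8127} = \frac{1999396}{361 \left(-129958857\right)} = \frac{1999396}{361} \left(- \frac{1}{129958857}\right) = - \frac{285628}{6702163911}$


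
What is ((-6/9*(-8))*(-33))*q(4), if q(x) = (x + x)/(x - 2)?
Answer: -704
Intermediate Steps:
q(x) = 2*x/(-2 + x) (q(x) = (2*x)/(-2 + x) = 2*x/(-2 + x))
((-6/9*(-8))*(-33))*q(4) = ((-6/9*(-8))*(-33))*(2*4/(-2 + 4)) = ((-6*⅑*(-8))*(-33))*(2*4/2) = (-⅔*(-8)*(-33))*(2*4*(½)) = ((16/3)*(-33))*4 = -176*4 = -704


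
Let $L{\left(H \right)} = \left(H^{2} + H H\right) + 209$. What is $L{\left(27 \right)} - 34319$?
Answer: $-32652$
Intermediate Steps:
$L{\left(H \right)} = 209 + 2 H^{2}$ ($L{\left(H \right)} = \left(H^{2} + H^{2}\right) + 209 = 2 H^{2} + 209 = 209 + 2 H^{2}$)
$L{\left(27 \right)} - 34319 = \left(209 + 2 \cdot 27^{2}\right) - 34319 = \left(209 + 2 \cdot 729\right) - 34319 = \left(209 + 1458\right) - 34319 = 1667 - 34319 = -32652$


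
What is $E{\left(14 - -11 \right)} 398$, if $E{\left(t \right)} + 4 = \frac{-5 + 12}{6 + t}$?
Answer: $- \frac{46566}{31} \approx -1502.1$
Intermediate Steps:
$E{\left(t \right)} = -4 + \frac{7}{6 + t}$ ($E{\left(t \right)} = -4 + \frac{-5 + 12}{6 + t} = -4 + \frac{7}{6 + t}$)
$E{\left(14 - -11 \right)} 398 = \frac{-17 - 4 \left(14 - -11\right)}{6 + \left(14 - -11\right)} 398 = \frac{-17 - 4 \left(14 + 11\right)}{6 + \left(14 + 11\right)} 398 = \frac{-17 - 100}{6 + 25} \cdot 398 = \frac{-17 - 100}{31} \cdot 398 = \frac{1}{31} \left(-117\right) 398 = \left(- \frac{117}{31}\right) 398 = - \frac{46566}{31}$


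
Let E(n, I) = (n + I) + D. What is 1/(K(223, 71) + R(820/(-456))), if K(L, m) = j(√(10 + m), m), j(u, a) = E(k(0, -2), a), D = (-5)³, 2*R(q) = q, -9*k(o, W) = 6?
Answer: -76/4223 ≈ -0.017997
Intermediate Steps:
k(o, W) = -⅔ (k(o, W) = -⅑*6 = -⅔)
R(q) = q/2
D = -125
E(n, I) = -125 + I + n (E(n, I) = (n + I) - 125 = (I + n) - 125 = -125 + I + n)
j(u, a) = -377/3 + a (j(u, a) = -125 + a - ⅔ = -377/3 + a)
K(L, m) = -377/3 + m
1/(K(223, 71) + R(820/(-456))) = 1/((-377/3 + 71) + (820/(-456))/2) = 1/(-164/3 + (820*(-1/456))/2) = 1/(-164/3 + (½)*(-205/114)) = 1/(-164/3 - 205/228) = 1/(-4223/76) = -76/4223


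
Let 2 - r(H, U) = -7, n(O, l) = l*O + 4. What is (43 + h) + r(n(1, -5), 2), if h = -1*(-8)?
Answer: 60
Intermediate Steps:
n(O, l) = 4 + O*l (n(O, l) = O*l + 4 = 4 + O*l)
r(H, U) = 9 (r(H, U) = 2 - 1*(-7) = 2 + 7 = 9)
h = 8
(43 + h) + r(n(1, -5), 2) = (43 + 8) + 9 = 51 + 9 = 60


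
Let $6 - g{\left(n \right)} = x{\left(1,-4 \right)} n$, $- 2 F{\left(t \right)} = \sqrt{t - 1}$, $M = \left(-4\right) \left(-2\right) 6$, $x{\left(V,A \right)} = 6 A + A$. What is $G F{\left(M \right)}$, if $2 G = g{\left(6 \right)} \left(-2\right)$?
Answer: $87 \sqrt{47} \approx 596.44$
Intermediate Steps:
$x{\left(V,A \right)} = 7 A$
$M = 48$ ($M = 8 \cdot 6 = 48$)
$F{\left(t \right)} = - \frac{\sqrt{-1 + t}}{2}$ ($F{\left(t \right)} = - \frac{\sqrt{t - 1}}{2} = - \frac{\sqrt{-1 + t}}{2}$)
$g{\left(n \right)} = 6 + 28 n$ ($g{\left(n \right)} = 6 - 7 \left(-4\right) n = 6 - - 28 n = 6 + 28 n$)
$G = -174$ ($G = \frac{\left(6 + 28 \cdot 6\right) \left(-2\right)}{2} = \frac{\left(6 + 168\right) \left(-2\right)}{2} = \frac{174 \left(-2\right)}{2} = \frac{1}{2} \left(-348\right) = -174$)
$G F{\left(M \right)} = - 174 \left(- \frac{\sqrt{-1 + 48}}{2}\right) = - 174 \left(- \frac{\sqrt{47}}{2}\right) = 87 \sqrt{47}$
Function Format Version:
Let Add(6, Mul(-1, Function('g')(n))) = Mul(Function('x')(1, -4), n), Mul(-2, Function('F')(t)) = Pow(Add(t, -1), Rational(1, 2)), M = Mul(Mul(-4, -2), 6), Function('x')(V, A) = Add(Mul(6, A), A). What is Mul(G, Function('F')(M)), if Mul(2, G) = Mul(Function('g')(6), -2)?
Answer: Mul(87, Pow(47, Rational(1, 2))) ≈ 596.44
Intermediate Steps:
Function('x')(V, A) = Mul(7, A)
M = 48 (M = Mul(8, 6) = 48)
Function('F')(t) = Mul(Rational(-1, 2), Pow(Add(-1, t), Rational(1, 2))) (Function('F')(t) = Mul(Rational(-1, 2), Pow(Add(t, -1), Rational(1, 2))) = Mul(Rational(-1, 2), Pow(Add(-1, t), Rational(1, 2))))
Function('g')(n) = Add(6, Mul(28, n)) (Function('g')(n) = Add(6, Mul(-1, Mul(Mul(7, -4), n))) = Add(6, Mul(-1, Mul(-28, n))) = Add(6, Mul(28, n)))
G = -174 (G = Mul(Rational(1, 2), Mul(Add(6, Mul(28, 6)), -2)) = Mul(Rational(1, 2), Mul(Add(6, 168), -2)) = Mul(Rational(1, 2), Mul(174, -2)) = Mul(Rational(1, 2), -348) = -174)
Mul(G, Function('F')(M)) = Mul(-174, Mul(Rational(-1, 2), Pow(Add(-1, 48), Rational(1, 2)))) = Mul(-174, Mul(Rational(-1, 2), Pow(47, Rational(1, 2)))) = Mul(87, Pow(47, Rational(1, 2)))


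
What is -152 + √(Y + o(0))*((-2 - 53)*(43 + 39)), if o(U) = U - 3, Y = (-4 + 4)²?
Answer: -152 - 4510*I*√3 ≈ -152.0 - 7811.5*I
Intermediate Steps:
Y = 0 (Y = 0² = 0)
o(U) = -3 + U
-152 + √(Y + o(0))*((-2 - 53)*(43 + 39)) = -152 + √(0 + (-3 + 0))*((-2 - 53)*(43 + 39)) = -152 + √(0 - 3)*(-55*82) = -152 + √(-3)*(-4510) = -152 + (I*√3)*(-4510) = -152 - 4510*I*√3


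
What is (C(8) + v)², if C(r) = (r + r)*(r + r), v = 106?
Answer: 131044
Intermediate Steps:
C(r) = 4*r² (C(r) = (2*r)*(2*r) = 4*r²)
(C(8) + v)² = (4*8² + 106)² = (4*64 + 106)² = (256 + 106)² = 362² = 131044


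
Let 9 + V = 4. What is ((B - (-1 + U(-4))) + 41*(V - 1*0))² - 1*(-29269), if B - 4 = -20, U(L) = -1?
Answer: 77230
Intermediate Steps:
V = -5 (V = -9 + 4 = -5)
B = -16 (B = 4 - 20 = -16)
((B - (-1 + U(-4))) + 41*(V - 1*0))² - 1*(-29269) = ((-16 - (-1 - 1)) + 41*(-5 - 1*0))² - 1*(-29269) = ((-16 - 1*(-2)) + 41*(-5 + 0))² + 29269 = ((-16 + 2) + 41*(-5))² + 29269 = (-14 - 205)² + 29269 = (-219)² + 29269 = 47961 + 29269 = 77230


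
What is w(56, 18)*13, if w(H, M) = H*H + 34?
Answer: 41210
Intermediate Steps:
w(H, M) = 34 + H² (w(H, M) = H² + 34 = 34 + H²)
w(56, 18)*13 = (34 + 56²)*13 = (34 + 3136)*13 = 3170*13 = 41210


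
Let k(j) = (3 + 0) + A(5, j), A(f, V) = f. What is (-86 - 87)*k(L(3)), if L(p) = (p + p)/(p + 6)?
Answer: -1384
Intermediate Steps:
L(p) = 2*p/(6 + p) (L(p) = (2*p)/(6 + p) = 2*p/(6 + p))
k(j) = 8 (k(j) = (3 + 0) + 5 = 3 + 5 = 8)
(-86 - 87)*k(L(3)) = (-86 - 87)*8 = -173*8 = -1384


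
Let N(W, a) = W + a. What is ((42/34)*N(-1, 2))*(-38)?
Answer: -798/17 ≈ -46.941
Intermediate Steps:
((42/34)*N(-1, 2))*(-38) = ((42/34)*(-1 + 2))*(-38) = ((42*(1/34))*1)*(-38) = ((21/17)*1)*(-38) = (21/17)*(-38) = -798/17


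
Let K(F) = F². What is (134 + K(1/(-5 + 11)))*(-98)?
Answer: -236425/18 ≈ -13135.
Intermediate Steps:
(134 + K(1/(-5 + 11)))*(-98) = (134 + (1/(-5 + 11))²)*(-98) = (134 + (1/6)²)*(-98) = (134 + (⅙)²)*(-98) = (134 + 1/36)*(-98) = (4825/36)*(-98) = -236425/18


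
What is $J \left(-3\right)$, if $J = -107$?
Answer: $321$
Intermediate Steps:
$J \left(-3\right) = \left(-107\right) \left(-3\right) = 321$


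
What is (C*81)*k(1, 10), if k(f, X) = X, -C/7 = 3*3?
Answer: -51030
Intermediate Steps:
C = -63 (C = -21*3 = -7*9 = -63)
(C*81)*k(1, 10) = -63*81*10 = -5103*10 = -51030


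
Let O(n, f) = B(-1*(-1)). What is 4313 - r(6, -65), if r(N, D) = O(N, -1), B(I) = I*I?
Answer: 4312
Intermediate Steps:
B(I) = I**2
O(n, f) = 1 (O(n, f) = (-1*(-1))**2 = 1**2 = 1)
r(N, D) = 1
4313 - r(6, -65) = 4313 - 1*1 = 4313 - 1 = 4312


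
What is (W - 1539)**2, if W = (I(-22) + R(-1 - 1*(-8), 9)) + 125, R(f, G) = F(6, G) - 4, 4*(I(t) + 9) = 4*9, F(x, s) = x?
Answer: 1993744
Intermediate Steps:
I(t) = 0 (I(t) = -9 + (4*9)/4 = -9 + (1/4)*36 = -9 + 9 = 0)
R(f, G) = 2 (R(f, G) = 6 - 4 = 2)
W = 127 (W = (0 + 2) + 125 = 2 + 125 = 127)
(W - 1539)**2 = (127 - 1539)**2 = (-1412)**2 = 1993744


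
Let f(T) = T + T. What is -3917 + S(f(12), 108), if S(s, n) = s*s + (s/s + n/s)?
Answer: -6671/2 ≈ -3335.5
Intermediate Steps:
f(T) = 2*T
S(s, n) = 1 + s² + n/s (S(s, n) = s² + (1 + n/s) = 1 + s² + n/s)
-3917 + S(f(12), 108) = -3917 + (108 + 2*12 + (2*12)³)/((2*12)) = -3917 + (108 + 24 + 24³)/24 = -3917 + (108 + 24 + 13824)/24 = -3917 + (1/24)*13956 = -3917 + 1163/2 = -6671/2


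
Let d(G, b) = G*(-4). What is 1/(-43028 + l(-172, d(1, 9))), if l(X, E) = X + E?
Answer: -1/43204 ≈ -2.3146e-5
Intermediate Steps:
d(G, b) = -4*G
l(X, E) = E + X
1/(-43028 + l(-172, d(1, 9))) = 1/(-43028 + (-4*1 - 172)) = 1/(-43028 + (-4 - 172)) = 1/(-43028 - 176) = 1/(-43204) = -1/43204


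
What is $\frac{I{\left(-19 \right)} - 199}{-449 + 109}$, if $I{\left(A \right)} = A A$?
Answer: $- \frac{81}{170} \approx -0.47647$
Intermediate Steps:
$I{\left(A \right)} = A^{2}$
$\frac{I{\left(-19 \right)} - 199}{-449 + 109} = \frac{\left(-19\right)^{2} - 199}{-449 + 109} = \frac{361 - 199}{-340} = 162 \left(- \frac{1}{340}\right) = - \frac{81}{170}$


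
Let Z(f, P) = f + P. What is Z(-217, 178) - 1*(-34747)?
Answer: 34708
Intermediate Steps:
Z(f, P) = P + f
Z(-217, 178) - 1*(-34747) = (178 - 217) - 1*(-34747) = -39 + 34747 = 34708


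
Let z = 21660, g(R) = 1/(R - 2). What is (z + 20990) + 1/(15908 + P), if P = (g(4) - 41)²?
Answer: 2993731454/70193 ≈ 42650.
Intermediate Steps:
g(R) = 1/(-2 + R)
P = 6561/4 (P = (1/(-2 + 4) - 41)² = (1/2 - 41)² = (½ - 41)² = (-81/2)² = 6561/4 ≈ 1640.3)
(z + 20990) + 1/(15908 + P) = (21660 + 20990) + 1/(15908 + 6561/4) = 42650 + 1/(70193/4) = 42650 + 4/70193 = 2993731454/70193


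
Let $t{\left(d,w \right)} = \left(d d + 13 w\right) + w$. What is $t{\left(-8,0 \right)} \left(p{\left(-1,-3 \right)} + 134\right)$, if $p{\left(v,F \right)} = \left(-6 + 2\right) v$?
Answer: $8832$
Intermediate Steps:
$p{\left(v,F \right)} = - 4 v$
$t{\left(d,w \right)} = d^{2} + 14 w$ ($t{\left(d,w \right)} = \left(d^{2} + 13 w\right) + w = d^{2} + 14 w$)
$t{\left(-8,0 \right)} \left(p{\left(-1,-3 \right)} + 134\right) = \left(\left(-8\right)^{2} + 14 \cdot 0\right) \left(\left(-4\right) \left(-1\right) + 134\right) = \left(64 + 0\right) \left(4 + 134\right) = 64 \cdot 138 = 8832$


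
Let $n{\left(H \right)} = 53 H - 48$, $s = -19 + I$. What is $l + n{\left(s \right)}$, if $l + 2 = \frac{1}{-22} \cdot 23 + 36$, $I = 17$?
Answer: $- \frac{2663}{22} \approx -121.05$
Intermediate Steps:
$s = -2$ ($s = -19 + 17 = -2$)
$n{\left(H \right)} = -48 + 53 H$
$l = \frac{725}{22}$ ($l = -2 + \left(\frac{1}{-22} \cdot 23 + 36\right) = -2 + \left(\left(- \frac{1}{22}\right) 23 + 36\right) = -2 + \left(- \frac{23}{22} + 36\right) = -2 + \frac{769}{22} = \frac{725}{22} \approx 32.955$)
$l + n{\left(s \right)} = \frac{725}{22} + \left(-48 + 53 \left(-2\right)\right) = \frac{725}{22} - 154 = - \frac{2663}{22}$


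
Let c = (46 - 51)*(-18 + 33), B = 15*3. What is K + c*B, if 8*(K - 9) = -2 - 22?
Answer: -3369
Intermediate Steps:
B = 45
K = 6 (K = 9 + (-2 - 22)/8 = 9 + (⅛)*(-24) = 9 - 3 = 6)
c = -75 (c = -5*15 = -75)
K + c*B = 6 - 75*45 = 6 - 3375 = -3369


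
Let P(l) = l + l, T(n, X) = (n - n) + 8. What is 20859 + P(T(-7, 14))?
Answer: 20875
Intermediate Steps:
T(n, X) = 8 (T(n, X) = 0 + 8 = 8)
P(l) = 2*l
20859 + P(T(-7, 14)) = 20859 + 2*8 = 20859 + 16 = 20875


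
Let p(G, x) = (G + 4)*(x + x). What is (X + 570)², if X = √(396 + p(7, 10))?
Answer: 325516 + 2280*√154 ≈ 3.5381e+5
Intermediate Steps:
p(G, x) = 2*x*(4 + G) (p(G, x) = (4 + G)*(2*x) = 2*x*(4 + G))
X = 2*√154 (X = √(396 + 2*10*(4 + 7)) = √(396 + 2*10*11) = √(396 + 220) = √616 = 2*√154 ≈ 24.819)
(X + 570)² = (2*√154 + 570)² = (570 + 2*√154)²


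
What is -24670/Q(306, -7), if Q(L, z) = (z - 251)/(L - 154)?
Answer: 1874920/129 ≈ 14534.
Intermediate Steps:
Q(L, z) = (-251 + z)/(-154 + L)
-24670/Q(306, -7) = -24670*(-154 + 306)/(-251 - 7) = -24670/(-258/152) = -24670/((1/152)*(-258)) = -24670/(-129/76) = -24670*(-76/129) = 1874920/129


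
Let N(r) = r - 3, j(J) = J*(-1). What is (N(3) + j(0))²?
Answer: 0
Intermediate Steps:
j(J) = -J
N(r) = -3 + r
(N(3) + j(0))² = ((-3 + 3) - 1*0)² = (0 + 0)² = 0² = 0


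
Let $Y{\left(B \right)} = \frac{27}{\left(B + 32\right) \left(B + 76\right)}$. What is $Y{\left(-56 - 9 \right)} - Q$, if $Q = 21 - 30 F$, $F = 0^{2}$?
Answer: $- \frac{2550}{121} \approx -21.074$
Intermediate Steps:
$F = 0$
$Y{\left(B \right)} = \frac{27}{\left(32 + B\right) \left(76 + B\right)}$
$Q = 21$ ($Q = 21 - 0 = 21 + 0 = 21$)
$Y{\left(-56 - 9 \right)} - Q = \frac{27}{2432 + \left(-56 - 9\right)^{2} + 108 \left(-56 - 9\right)} - 21 = \frac{27}{2432 + \left(-65\right)^{2} + 108 \left(-65\right)} - 21 = \frac{27}{2432 + 4225 - 7020} - 21 = \frac{27}{-363} - 21 = 27 \left(- \frac{1}{363}\right) - 21 = - \frac{9}{121} - 21 = - \frac{2550}{121}$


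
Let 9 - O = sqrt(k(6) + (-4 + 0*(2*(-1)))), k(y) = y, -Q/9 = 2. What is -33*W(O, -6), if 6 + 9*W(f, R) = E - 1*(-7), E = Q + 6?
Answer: 121/3 ≈ 40.333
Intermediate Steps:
Q = -18 (Q = -9*2 = -18)
E = -12 (E = -18 + 6 = -12)
O = 9 - sqrt(2) (O = 9 - sqrt(6 + (-4 + 0*(2*(-1)))) = 9 - sqrt(6 + (-4 + 0*(-2))) = 9 - sqrt(6 + (-4 + 0)) = 9 - sqrt(6 - 4) = 9 - sqrt(2) ≈ 7.5858)
W(f, R) = -11/9 (W(f, R) = -2/3 + (-12 - 1*(-7))/9 = -2/3 + (-12 + 7)/9 = -2/3 + (1/9)*(-5) = -2/3 - 5/9 = -11/9)
-33*W(O, -6) = -33*(-11/9) = 121/3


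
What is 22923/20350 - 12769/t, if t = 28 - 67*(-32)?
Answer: -105030197/22100100 ≈ -4.7525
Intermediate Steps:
t = 2172 (t = 28 + 2144 = 2172)
22923/20350 - 12769/t = 22923/20350 - 12769/2172 = -105030197/22100100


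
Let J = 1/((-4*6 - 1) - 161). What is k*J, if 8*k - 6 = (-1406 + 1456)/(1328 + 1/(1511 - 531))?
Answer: -3928823/968272104 ≈ -0.0040576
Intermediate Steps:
k = 3928823/5205764 (k = ¾ + ((-1406 + 1456)/(1328 + 1/(1511 - 531)))/8 = ¾ + (50/(1328 + 1/980))/8 = ¾ + (50/(1301441/980))/8 = ¾ + (50*(980/1301441))/8 = ¾ + (⅛)*(49000/1301441) = ¾ + 6125/1301441 = 3928823/5205764 ≈ 0.75471)
J = -1/186 (J = 1/((-24 - 1) - 161) = 1/(-25 - 161) = 1/(-186) = -1/186 ≈ -0.0053763)
k*J = (3928823/5205764)*(-1/186) = -3928823/968272104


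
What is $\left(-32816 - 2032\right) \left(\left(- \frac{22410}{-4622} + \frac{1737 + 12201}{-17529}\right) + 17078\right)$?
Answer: $- \frac{8038106671899744}{13503173} \approx -5.9528 \cdot 10^{8}$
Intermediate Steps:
$\left(-32816 - 2032\right) \left(\left(- \frac{22410}{-4622} + \frac{1737 + 12201}{-17529}\right) + 17078\right) = - 34848 \left(\left(\left(-22410\right) \left(- \frac{1}{4622}\right) + 13938 \left(- \frac{1}{17529}\right)\right) + 17078\right) = - 34848 \left(\left(\frac{11205}{2311} - \frac{4646}{5843}\right) + 17078\right) = - 34848 \left(\frac{54733909}{13503173} + 17078\right) = \left(-34848\right) \frac{230661922403}{13503173} = - \frac{8038106671899744}{13503173}$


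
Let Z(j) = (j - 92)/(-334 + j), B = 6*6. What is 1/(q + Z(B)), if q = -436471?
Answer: -149/65034151 ≈ -2.2911e-6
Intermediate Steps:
B = 36
Z(j) = (-92 + j)/(-334 + j)
1/(q + Z(B)) = 1/(-436471 + (-92 + 36)/(-334 + 36)) = 1/(-436471 - 56/(-298)) = 1/(-436471 - 1/298*(-56)) = 1/(-436471 + 28/149) = 1/(-65034151/149) = -149/65034151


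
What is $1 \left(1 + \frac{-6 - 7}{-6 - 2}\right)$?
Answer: $\frac{21}{8} \approx 2.625$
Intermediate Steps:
$1 \left(1 + \frac{-6 - 7}{-6 - 2}\right) = 1 \left(1 - \frac{13}{-8}\right) = 1 \left(1 - - \frac{13}{8}\right) = 1 \left(1 + \frac{13}{8}\right) = 1 \cdot \frac{21}{8} = \frac{21}{8}$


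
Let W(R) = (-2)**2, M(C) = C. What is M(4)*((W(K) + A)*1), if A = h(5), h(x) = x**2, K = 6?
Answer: 116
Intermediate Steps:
A = 25 (A = 5**2 = 25)
W(R) = 4
M(4)*((W(K) + A)*1) = 4*((4 + 25)*1) = 4*(29*1) = 4*29 = 116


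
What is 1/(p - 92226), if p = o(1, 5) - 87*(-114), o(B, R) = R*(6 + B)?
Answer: -1/82273 ≈ -1.2155e-5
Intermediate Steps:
p = 9953 (p = 5*(6 + 1) - 87*(-114) = 5*7 + 9918 = 35 + 9918 = 9953)
1/(p - 92226) = 1/(9953 - 92226) = 1/(-82273) = -1/82273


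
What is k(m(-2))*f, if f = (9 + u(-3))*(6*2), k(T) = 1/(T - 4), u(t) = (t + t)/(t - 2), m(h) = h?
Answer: -102/5 ≈ -20.400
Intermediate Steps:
u(t) = 2*t/(-2 + t) (u(t) = (2*t)/(-2 + t) = 2*t/(-2 + t))
k(T) = 1/(-4 + T)
f = 612/5 (f = (9 + 2*(-3)/(-2 - 3))*(6*2) = (9 + 2*(-3)/(-5))*12 = (9 + 2*(-3)*(-⅕))*12 = (9 + 6/5)*12 = (51/5)*12 = 612/5 ≈ 122.40)
k(m(-2))*f = (612/5)/(-4 - 2) = (612/5)/(-6) = -⅙*612/5 = -102/5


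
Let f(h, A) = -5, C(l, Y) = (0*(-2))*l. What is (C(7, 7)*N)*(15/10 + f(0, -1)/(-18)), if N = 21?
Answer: 0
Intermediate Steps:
C(l, Y) = 0 (C(l, Y) = 0*l = 0)
(C(7, 7)*N)*(15/10 + f(0, -1)/(-18)) = (0*21)*(15/10 - 5/(-18)) = 0*(15*(1/10) - 5*(-1/18)) = 0*(3/2 + 5/18) = 0*(16/9) = 0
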